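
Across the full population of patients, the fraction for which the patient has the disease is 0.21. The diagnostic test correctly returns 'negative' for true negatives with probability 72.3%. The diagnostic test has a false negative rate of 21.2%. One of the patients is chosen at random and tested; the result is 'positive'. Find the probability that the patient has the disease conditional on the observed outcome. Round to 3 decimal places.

P(H | E) ≈ 0.431

Write H for 'the patient has the disease'. Prior odds H:¬H = 0.21/0.79 = 0.26582. For the 'positive' outcome, the likelihood ratio is 0.788/0.277 = 2.8448.
Posterior odds = 0.26582 × 2.8448 = 0.75620, so P(H|E) = 0.75620/(1+0.75620) = 0.431.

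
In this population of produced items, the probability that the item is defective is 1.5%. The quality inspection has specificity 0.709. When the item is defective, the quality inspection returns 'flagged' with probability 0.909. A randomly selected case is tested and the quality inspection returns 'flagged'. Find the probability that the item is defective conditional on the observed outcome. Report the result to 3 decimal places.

P(H | E) ≈ 0.045

Let H be the event that the item is defective. P(H) = 0.015, so P(¬H) = 0.985. With E the 'flagged' result, P(E|H) = 0.909 and P(E|¬H) = 0.291.
P(E) = 0.909·0.015 + 0.291·0.985 = 0.013635 + 0.28663 = 0.30027.
By Bayes' theorem, P(H|E) = 0.013635 / 0.30027 = 0.045.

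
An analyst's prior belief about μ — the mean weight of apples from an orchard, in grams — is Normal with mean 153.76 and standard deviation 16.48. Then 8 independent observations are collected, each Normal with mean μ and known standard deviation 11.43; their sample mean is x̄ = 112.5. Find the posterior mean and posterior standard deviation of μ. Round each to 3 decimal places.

With known σ, the Normal prior is conjugate. Weight on the data is w = (n/σ²)/(n/σ² + 1/τ₀²) = 0.0612347/(0.0612347+0.00368202) = 0.94328.
Posterior mean = w·x̄ + (1−w)·μ₀ = 0.94328·112.5 + 0.056719·153.76 = 114.840. Posterior variance = 1/(0.0612347+0.00368202) = 15.4044, so SD = 3.925.

Posterior mean ≈ 114.840; posterior SD ≈ 3.925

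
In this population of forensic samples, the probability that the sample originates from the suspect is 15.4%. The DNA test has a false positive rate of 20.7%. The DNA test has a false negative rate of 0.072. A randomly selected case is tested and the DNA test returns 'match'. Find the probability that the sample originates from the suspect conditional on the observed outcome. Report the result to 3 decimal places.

P(H | E) ≈ 0.449

Write H for 'the sample originates from the suspect'. Prior odds H:¬H = 0.154/0.846 = 0.18203. For the 'match' outcome, the likelihood ratio is 0.928/0.207 = 4.4831.
Posterior odds = 0.18203 × 4.4831 = 0.81607, so P(H|E) = 0.81607/(1+0.81607) = 0.449.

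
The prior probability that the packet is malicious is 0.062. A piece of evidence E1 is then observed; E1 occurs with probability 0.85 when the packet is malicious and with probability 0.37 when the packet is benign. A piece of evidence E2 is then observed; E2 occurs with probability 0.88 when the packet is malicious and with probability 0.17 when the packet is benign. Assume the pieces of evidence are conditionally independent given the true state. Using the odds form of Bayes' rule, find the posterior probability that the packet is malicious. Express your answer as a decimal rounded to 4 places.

Posterior probability ≈ 0.4401

Prior odds = 0.062/(1−0.062) = 0.066098.
Likelihood ratio for E1 = 0.85/0.37 = 2.2973.
Likelihood ratio for E2 = 0.88/0.17 = 5.1765.
Posterior odds = prior odds × LR₁ × LR₂ = 0.78603.
Posterior probability = odds/(1+odds) = 0.78603/1.7860 = 0.4401.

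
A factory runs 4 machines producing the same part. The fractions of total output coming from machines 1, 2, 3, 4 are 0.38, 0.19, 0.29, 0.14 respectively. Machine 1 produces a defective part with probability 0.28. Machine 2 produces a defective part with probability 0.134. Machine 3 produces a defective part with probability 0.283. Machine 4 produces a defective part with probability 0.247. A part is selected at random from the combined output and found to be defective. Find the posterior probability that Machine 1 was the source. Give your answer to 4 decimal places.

Posterior probability ≈ 0.4282

Tabulate prior·likelihood by source: [1] prior 0.38, lik 0.28, product 0.1064; [2] prior 0.19, lik 0.134, product 0.02546; [3] prior 0.29, lik 0.283, product 0.08207; [4] prior 0.14, lik 0.247, product 0.03458.
Normalizing constant = 0.24851; the posterior for Machine 1 is its product over the sum, 0.1064/0.24851 = 0.4282.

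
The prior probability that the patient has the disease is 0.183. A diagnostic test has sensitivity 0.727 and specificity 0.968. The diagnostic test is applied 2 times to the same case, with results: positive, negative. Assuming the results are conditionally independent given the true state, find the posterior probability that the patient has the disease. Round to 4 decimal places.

Posterior P(H) ≈ 0.5893

Let H be the event that the patient has the disease; start with P(H) = 0.183. P('positive'|H) = 0.727, P('positive'|¬H) = 0.032.
Update on result 1 ('positive'): P(H) ← 0.727·0.1830 / (0.727·0.1830 + 0.032·0.8170) = 0.13304/0.15918 = 0.8358.
Update on result 2 ('negative'): P(H) ← 0.273·0.8358 / (0.273·0.8358 + 0.968·0.1642) = 0.22816/0.38714 = 0.5893.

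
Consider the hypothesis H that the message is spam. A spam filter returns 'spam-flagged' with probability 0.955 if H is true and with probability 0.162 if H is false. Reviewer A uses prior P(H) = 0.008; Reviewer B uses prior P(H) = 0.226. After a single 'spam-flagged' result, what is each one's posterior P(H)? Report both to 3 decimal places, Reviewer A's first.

Reviewer A: 0.045; Reviewer B: 0.633

P('+'|H) = 0.955, P('+'|¬H) = 0.162.
Reviewer A: numerator 0.955·0.008 = 0.0076400; evidence = 0.0076400+0.162·0.992 = 0.16834; posterior = 0.045.
Reviewer B: numerator 0.955·0.226 = 0.21583; evidence = 0.21583+0.162·0.774 = 0.34122; posterior = 0.633.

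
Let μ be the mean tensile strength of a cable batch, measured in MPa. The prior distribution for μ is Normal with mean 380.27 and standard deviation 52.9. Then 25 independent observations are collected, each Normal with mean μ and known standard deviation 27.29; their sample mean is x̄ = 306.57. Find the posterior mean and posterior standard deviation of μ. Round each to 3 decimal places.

Posterior mean ≈ 307.346; posterior SD ≈ 5.429

With known σ, the Normal prior is conjugate. Weight on the data is w = (n/σ²)/(n/σ² + 1/τ₀²) = 0.0335686/(0.0335686+0.00035735) = 0.98947.
Posterior mean = w·x̄ + (1−w)·μ₀ = 0.98947·306.57 + 0.010533·380.27 = 307.346. Posterior variance = 1/(0.0335686+0.00035735) = 29.4760, so SD = 5.429.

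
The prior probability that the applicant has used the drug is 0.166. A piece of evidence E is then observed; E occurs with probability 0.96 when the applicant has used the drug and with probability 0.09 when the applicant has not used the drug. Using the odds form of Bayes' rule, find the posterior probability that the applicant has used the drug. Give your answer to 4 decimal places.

Posterior probability ≈ 0.6798

Prior odds = 0.166/(1−0.166) = 0.19904.
Likelihood ratio for E = 0.96/0.09 = 10.667.
Posterior odds = prior odds × LR = 2.1231.
Posterior probability = odds/(1+odds) = 2.1231/3.1231 = 0.6798.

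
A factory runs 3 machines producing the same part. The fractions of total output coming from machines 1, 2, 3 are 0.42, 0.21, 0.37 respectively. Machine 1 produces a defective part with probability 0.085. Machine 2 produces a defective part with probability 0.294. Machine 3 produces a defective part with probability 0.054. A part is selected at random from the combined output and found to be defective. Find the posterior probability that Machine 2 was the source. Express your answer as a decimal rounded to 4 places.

Posterior probability ≈ 0.5258

Tabulate prior·likelihood by source: [1] prior 0.42, lik 0.085, product 0.03570; [2] prior 0.21, lik 0.294, product 0.06174; [3] prior 0.37, lik 0.054, product 0.01998.
Normalizing constant = 0.11742; the posterior for Machine 2 is its product over the sum, 0.06174/0.11742 = 0.5258.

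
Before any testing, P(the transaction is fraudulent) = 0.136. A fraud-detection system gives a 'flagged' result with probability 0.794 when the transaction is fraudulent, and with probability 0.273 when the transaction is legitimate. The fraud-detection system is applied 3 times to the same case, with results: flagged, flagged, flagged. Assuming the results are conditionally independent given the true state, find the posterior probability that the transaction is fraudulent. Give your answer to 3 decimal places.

Let H be the event that the transaction is fraudulent; start with P(H) = 0.136. P('flagged'|H) = 0.794, P('flagged'|¬H) = 0.273.
Update on result 1 ('flagged'): P(H) ← 0.794·0.1360 / (0.794·0.1360 + 0.273·0.8640) = 0.10798/0.34386 = 0.3140.
Update on result 2 ('flagged'): P(H) ← 0.794·0.3140 / (0.794·0.3140 + 0.273·0.6860) = 0.24935/0.43661 = 0.5711.
Update on result 3 ('flagged'): P(H) ← 0.794·0.5711 / (0.794·0.5711 + 0.273·0.4289) = 0.45345/0.57054 = 0.7948.

Posterior P(H) ≈ 0.795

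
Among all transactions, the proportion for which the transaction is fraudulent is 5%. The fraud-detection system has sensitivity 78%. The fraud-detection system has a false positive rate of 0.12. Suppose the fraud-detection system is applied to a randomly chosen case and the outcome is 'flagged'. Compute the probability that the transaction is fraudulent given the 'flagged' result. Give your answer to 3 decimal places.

Let H be the event that the transaction is fraudulent. P(H) = 0.05, so P(¬H) = 0.95. With E the 'flagged' result, P(E|H) = 0.78 and P(E|¬H) = 0.12.
P(E) = 0.78·0.05 + 0.12·0.95 = 0.039000 + 0.11400 = 0.15300.
By Bayes' theorem, P(H|E) = 0.039000 / 0.15300 = 0.255.

P(H | E) ≈ 0.255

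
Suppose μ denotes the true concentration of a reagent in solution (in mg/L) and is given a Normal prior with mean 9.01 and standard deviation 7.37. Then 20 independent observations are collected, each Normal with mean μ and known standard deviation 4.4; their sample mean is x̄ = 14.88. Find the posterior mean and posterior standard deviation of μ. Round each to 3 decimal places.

Prior precision 1/τ₀² = 1/7.37² = 0.0184105; data precision n/σ² = 20/4.4² = 1.03306.
Posterior precision = 0.0184105 + 1.03306 = 1.05147, giving posterior SD = 1/√1.05147 = 0.975.
Posterior mean = (0.0184105·9.01 + 1.03306·14.88) / 1.05147 = 14.777.

Posterior mean ≈ 14.777; posterior SD ≈ 0.975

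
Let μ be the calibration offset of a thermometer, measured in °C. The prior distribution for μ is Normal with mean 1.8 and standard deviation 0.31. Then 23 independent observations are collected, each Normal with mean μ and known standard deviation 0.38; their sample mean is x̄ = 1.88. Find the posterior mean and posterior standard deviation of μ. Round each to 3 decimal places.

Prior precision 1/τ₀² = 1/0.31² = 10.4058; data precision n/σ² = 23/0.38² = 159.280.
Posterior precision = 10.4058 + 159.280 = 169.686, giving posterior SD = 1/√169.686 = 0.077.
Posterior mean = (10.4058·1.8 + 159.280·1.88) / 169.686 = 1.875.

Posterior mean ≈ 1.875; posterior SD ≈ 0.077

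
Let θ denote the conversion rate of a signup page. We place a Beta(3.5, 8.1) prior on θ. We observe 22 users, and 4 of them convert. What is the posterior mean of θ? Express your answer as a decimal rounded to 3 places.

Observing 4 successes and 18 failures updates Beta(3.5, 8.1) by adding the success and failure counts to the two shape parameters: α = 3.5+4 = 7.5, β = 8.1+18 = 26.1.
E[θ | data] = 7.5/(7.5+26.1) = 0.223.

Posterior mean ≈ 0.223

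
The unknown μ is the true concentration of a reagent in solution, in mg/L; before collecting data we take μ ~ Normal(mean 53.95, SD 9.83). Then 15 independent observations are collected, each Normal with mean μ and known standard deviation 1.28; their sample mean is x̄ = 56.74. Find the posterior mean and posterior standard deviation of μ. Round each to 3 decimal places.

With known σ, the Normal prior is conjugate. Weight on the data is w = (n/σ²)/(n/σ² + 1/τ₀²) = 9.15527/(9.15527+0.0103489) = 0.99887.
Posterior mean = w·x̄ + (1−w)·μ₀ = 0.99887·56.74 + 0.0011291·53.95 = 56.737. Posterior variance = 1/(9.15527+0.0103489) = 0.109103, so SD = 0.330.

Posterior mean ≈ 56.737; posterior SD ≈ 0.330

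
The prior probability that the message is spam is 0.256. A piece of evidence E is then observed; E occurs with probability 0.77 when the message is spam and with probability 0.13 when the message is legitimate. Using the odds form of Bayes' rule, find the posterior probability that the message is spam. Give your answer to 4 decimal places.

Prior odds = 0.256/(1−0.256) = 0.34409.
Likelihood ratio for E = 0.77/0.13 = 5.9231.
Posterior odds = prior odds × LR = 2.0380.
Posterior probability = odds/(1+odds) = 2.0380/3.0380 = 0.6708.

Posterior probability ≈ 0.6708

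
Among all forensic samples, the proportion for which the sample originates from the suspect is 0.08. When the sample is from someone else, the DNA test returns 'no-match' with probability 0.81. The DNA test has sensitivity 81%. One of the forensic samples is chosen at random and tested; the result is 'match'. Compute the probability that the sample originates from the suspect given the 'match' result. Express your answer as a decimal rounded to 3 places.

Write H for 'the sample originates from the suspect'. Prior odds H:¬H = 0.08/0.92 = 0.086957. For the 'match' outcome, the likelihood ratio is 0.81/0.19 = 4.2632.
Posterior odds = 0.086957 × 4.2632 = 0.37071, so P(H|E) = 0.37071/(1+0.37071) = 0.270.

P(H | E) ≈ 0.270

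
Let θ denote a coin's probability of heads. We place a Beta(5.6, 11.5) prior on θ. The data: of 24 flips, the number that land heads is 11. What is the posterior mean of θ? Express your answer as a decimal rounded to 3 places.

The binomial likelihood is conjugate to the Beta prior: with 11 successes and 13 failures, the posterior is Beta(5.6+11, 11.5+13) = Beta(16.6, 24.5).
E[θ | data] = 16.6/(16.6+24.5) = 0.404.

Posterior mean ≈ 0.404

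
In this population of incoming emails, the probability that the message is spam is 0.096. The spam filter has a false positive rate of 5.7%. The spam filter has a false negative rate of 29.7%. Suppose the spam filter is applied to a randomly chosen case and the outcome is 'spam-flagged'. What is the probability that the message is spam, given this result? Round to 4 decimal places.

P(H | E) ≈ 0.5670

Let H be the event that the message is spam. P(H) = 0.096, so P(¬H) = 0.904. With E the 'spam-flagged' result, P(E|H) = 0.703 and P(E|¬H) = 0.057.
P(E) = 0.703·0.096 + 0.057·0.904 = 0.067488 + 0.051528 = 0.11902.
By Bayes' theorem, P(H|E) = 0.067488 / 0.11902 = 0.5670.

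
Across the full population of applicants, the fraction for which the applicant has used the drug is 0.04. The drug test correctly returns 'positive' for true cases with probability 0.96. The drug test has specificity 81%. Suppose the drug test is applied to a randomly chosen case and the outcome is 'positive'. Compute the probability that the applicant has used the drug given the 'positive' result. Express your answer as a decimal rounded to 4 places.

Write H for 'the applicant has used the drug'. Prior odds H:¬H = 0.04/0.96 = 0.041667. For the 'positive' outcome, the likelihood ratio is 0.96/0.19 = 5.0526.
Posterior odds = 0.041667 × 5.0526 = 0.21053, so P(H|E) = 0.21053/(1+0.21053) = 0.1739.

P(H | E) ≈ 0.1739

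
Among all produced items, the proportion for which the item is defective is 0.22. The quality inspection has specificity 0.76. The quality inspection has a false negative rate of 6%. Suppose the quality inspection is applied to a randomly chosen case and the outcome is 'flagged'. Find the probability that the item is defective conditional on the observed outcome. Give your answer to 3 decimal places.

P(H | E) ≈ 0.525

Write H for 'the item is defective'. Prior odds H:¬H = 0.22/0.78 = 0.28205. For the 'flagged' outcome, the likelihood ratio is 0.94/0.24 = 3.9167.
Posterior odds = 0.28205 × 3.9167 = 1.1047, so P(H|E) = 1.1047/(1+1.1047) = 0.525.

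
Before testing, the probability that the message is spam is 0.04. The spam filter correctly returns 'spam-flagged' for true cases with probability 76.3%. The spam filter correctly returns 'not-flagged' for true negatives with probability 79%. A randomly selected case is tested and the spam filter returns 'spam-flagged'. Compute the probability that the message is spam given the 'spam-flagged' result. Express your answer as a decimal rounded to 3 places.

Write H for 'the message is spam'. Prior odds H:¬H = 0.04/0.96 = 0.041667. For the 'spam-flagged' outcome, the likelihood ratio is 0.763/0.21 = 3.6333.
Posterior odds = 0.041667 × 3.6333 = 0.15139, so P(H|E) = 0.15139/(1+0.15139) = 0.131.

P(H | E) ≈ 0.131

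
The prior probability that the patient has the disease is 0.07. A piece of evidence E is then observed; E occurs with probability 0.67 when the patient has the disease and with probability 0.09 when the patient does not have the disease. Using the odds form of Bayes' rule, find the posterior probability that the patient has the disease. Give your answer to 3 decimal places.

Posterior probability ≈ 0.359

Prior odds = 0.07/(1−0.07) = 0.075269. In log-odds, ln(0.075269) = -2.5867.
Add log likelihood ratio: ln(7.4444) = 2.0075.
Posterior log-odds = -0.57922, so posterior odds = exp(-0.57922) = 0.56033. Converting, P(H|E) = 0.56033/1.5603 = 0.359.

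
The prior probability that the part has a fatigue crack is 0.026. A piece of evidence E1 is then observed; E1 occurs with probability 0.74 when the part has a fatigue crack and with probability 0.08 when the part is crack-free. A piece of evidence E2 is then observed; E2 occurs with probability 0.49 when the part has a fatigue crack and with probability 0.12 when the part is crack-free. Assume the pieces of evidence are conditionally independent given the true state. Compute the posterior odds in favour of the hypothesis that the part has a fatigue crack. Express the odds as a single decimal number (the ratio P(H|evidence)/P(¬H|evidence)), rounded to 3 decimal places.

Prior odds = 0.026/(1−0.026) = 0.026694. In log-odds, ln(0.026694) = -3.6233.
Add log likelihood ratios: ln(9.2500) + ln(4.0833) = 3.6315.
Posterior log-odds = 0.0082224, so posterior odds = exp(0.0082224) = 1.0083.

Posterior odds ≈ 1.008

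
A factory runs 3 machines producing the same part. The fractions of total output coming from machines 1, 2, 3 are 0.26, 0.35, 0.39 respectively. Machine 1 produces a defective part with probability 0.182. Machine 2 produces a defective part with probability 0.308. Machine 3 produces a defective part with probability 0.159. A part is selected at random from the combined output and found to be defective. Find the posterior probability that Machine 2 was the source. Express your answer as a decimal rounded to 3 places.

Posterior probability ≈ 0.496

P(defective|M1) = 0.182; P(defective|M2) = 0.308; P(defective|M3) = 0.159.
Prior × likelihood for each source: 0.26·0.182=0.04732, 0.35·0.308=0.1078, 0.39·0.159=0.06201. Summing gives P(defective) = 0.21713.
P(Machine 2 | defective) = 0.1078 / 0.21713 = 0.496.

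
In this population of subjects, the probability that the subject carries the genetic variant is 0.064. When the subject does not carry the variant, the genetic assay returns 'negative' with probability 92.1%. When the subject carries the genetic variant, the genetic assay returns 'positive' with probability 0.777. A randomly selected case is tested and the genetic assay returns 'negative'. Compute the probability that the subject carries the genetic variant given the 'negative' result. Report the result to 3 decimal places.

P(H | E) ≈ 0.016

Let H be the event that the subject carries the genetic variant. P(H) = 0.064, so P(¬H) = 0.936. With E the 'negative' result, P(E|H) = 0.223 and P(E|¬H) = 0.921.
P(E) = 0.223·0.064 + 0.921·0.936 = 0.014272 + 0.86206 = 0.87633.
By Bayes' theorem, P(H|E) = 0.014272 / 0.87633 = 0.016.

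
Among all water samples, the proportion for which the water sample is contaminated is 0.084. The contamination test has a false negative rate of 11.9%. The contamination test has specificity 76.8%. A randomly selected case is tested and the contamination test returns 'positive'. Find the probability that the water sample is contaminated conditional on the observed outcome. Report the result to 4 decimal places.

Write H for 'the water sample is contaminated'. Prior odds H:¬H = 0.084/0.916 = 0.091703. For the 'positive' outcome, the likelihood ratio is 0.881/0.232 = 3.7974.
Posterior odds = 0.091703 × 3.7974 = 0.34823, so P(H|E) = 0.34823/(1+0.34823) = 0.2583.

P(H | E) ≈ 0.2583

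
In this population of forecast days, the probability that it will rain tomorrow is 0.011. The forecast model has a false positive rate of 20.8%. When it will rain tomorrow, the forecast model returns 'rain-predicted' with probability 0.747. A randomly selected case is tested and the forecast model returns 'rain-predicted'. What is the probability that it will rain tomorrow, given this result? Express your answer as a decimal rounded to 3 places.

P(H | E) ≈ 0.038

Let H be the event that it will rain tomorrow. P(H) = 0.011, so P(¬H) = 0.989. With E the 'rain-predicted' result, P(E|H) = 0.747 and P(E|¬H) = 0.208.
P(E) = 0.747·0.011 + 0.208·0.989 = 0.0082170 + 0.20571 = 0.21393.
By Bayes' theorem, P(H|E) = 0.0082170 / 0.21393 = 0.038.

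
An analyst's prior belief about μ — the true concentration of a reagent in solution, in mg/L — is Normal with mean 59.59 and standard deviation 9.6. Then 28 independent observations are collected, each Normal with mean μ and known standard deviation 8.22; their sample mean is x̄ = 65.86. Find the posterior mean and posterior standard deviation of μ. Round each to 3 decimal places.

With known σ, the Normal prior is conjugate. Weight on the data is w = (n/σ²)/(n/σ² + 1/τ₀²) = 0.414395/(0.414395+0.0108507) = 0.97448.
Posterior mean = w·x̄ + (1−w)·μ₀ = 0.97448·65.86 + 0.025516·59.59 = 65.700. Posterior variance = 1/(0.414395+0.0108507) = 2.35158, so SD = 1.533.

Posterior mean ≈ 65.700; posterior SD ≈ 1.533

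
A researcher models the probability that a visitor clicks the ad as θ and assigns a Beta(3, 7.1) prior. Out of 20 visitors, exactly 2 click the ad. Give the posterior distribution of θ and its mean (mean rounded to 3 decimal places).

Posterior: Beta(5, 25.1); mean ≈ 0.166

The binomial likelihood is conjugate to the Beta prior: with 2 successes and 18 failures, the posterior is Beta(3+2, 7.1+18) = Beta(5, 25.1).
Posterior mean = α/(α+β) = 5/30.1 = 0.166.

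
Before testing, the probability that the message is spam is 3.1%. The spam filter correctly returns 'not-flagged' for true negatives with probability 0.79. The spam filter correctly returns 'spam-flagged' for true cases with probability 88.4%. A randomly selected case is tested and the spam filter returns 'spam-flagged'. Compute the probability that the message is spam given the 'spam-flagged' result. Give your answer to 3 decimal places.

Let H be the event that the message is spam. P(H) = 0.031, so P(¬H) = 0.969. With E the 'spam-flagged' result, P(E|H) = 0.884 and P(E|¬H) = 0.21.
P(E) = 0.884·0.031 + 0.21·0.969 = 0.027404 + 0.20349 = 0.23089.
By Bayes' theorem, P(H|E) = 0.027404 / 0.23089 = 0.119.

P(H | E) ≈ 0.119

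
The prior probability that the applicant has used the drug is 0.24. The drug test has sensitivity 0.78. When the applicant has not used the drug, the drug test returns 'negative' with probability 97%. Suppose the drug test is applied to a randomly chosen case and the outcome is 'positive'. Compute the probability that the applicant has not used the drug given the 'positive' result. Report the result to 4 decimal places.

P(¬H | E) ≈ 0.1086

Write H for 'the applicant has used the drug'. Prior odds H:¬H = 0.24/0.76 = 0.31579. For the 'positive' outcome, the likelihood ratio is 0.78/0.03 = 26.000.
Posterior odds = 0.31579 × 26.000 = 8.2105, so P(H|E) = 8.2105/(1+8.2105) = 0.8914. Then P(¬H|E) = 1 − 0.8914 = 0.1086.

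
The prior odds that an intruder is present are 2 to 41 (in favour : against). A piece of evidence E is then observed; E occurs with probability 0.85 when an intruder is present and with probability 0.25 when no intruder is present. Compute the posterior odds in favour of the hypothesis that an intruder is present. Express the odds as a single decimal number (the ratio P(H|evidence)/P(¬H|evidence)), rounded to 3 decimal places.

Posterior odds ≈ 0.166

Prior odds = 2/41 = 0.048780. In log-odds, ln(0.048780) = -3.0204.
Add log likelihood ratio: ln(3.4000) = 1.2238.
Posterior log-odds = -1.7966, so posterior odds = exp(-1.7966) = 0.16585.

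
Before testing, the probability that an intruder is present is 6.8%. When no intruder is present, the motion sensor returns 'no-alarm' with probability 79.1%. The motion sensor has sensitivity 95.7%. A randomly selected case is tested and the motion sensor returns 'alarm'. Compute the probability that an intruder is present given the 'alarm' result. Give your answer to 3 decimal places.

Write H for 'an intruder is present'. Prior odds H:¬H = 0.068/0.932 = 0.072961. For the 'alarm' outcome, the likelihood ratio is 0.957/0.209 = 4.5789.
Posterior odds = 0.072961 × 4.5789 = 0.33409, so P(H|E) = 0.33409/(1+0.33409) = 0.250.

P(H | E) ≈ 0.250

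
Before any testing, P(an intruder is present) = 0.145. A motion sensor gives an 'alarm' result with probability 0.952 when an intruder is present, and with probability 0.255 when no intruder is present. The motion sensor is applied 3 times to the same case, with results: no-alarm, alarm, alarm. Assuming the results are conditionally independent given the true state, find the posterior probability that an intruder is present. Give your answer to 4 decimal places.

Posterior P(H) ≈ 0.1322

Let H be the event that an intruder is present; start with P(H) = 0.145. P('alarm'|H) = 0.952, P('alarm'|¬H) = 0.255.
Update on result 1 ('no-alarm'): P(H) ← 0.048·0.1450 / (0.048·0.1450 + 0.745·0.8550) = 0.0069600/0.64393 = 0.0108.
Update on result 2 ('alarm'): P(H) ← 0.952·0.0108 / (0.952·0.0108 + 0.255·0.9892) = 0.010290/0.26253 = 0.0392.
Update on result 3 ('alarm'): P(H) ← 0.952·0.0392 / (0.952·0.0392 + 0.255·0.9608) = 0.037313/0.28232 = 0.1322.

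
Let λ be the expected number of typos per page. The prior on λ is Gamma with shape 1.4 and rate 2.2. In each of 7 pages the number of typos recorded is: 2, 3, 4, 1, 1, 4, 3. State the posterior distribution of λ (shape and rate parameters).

Posterior: Gamma(shape=19.4, rate=9.2)

The Poisson likelihood adds the total count to the shape and the number of exposure periods to the rate. Here ∑xᵢ = 18 and n = 7, so shape 1.4→19.4 and rate 2.2→9.2.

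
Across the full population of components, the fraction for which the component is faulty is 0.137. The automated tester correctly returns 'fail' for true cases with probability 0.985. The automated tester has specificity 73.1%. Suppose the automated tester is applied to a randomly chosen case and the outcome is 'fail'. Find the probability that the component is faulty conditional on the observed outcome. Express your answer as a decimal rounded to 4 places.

P(H | E) ≈ 0.3676

Write H for 'the component is faulty'. Prior odds H:¬H = 0.137/0.863 = 0.15875. For the 'fail' outcome, the likelihood ratio is 0.985/0.269 = 3.6617.
Posterior odds = 0.15875 × 3.6617 = 0.58129, so P(H|E) = 0.58129/(1+0.58129) = 0.3676.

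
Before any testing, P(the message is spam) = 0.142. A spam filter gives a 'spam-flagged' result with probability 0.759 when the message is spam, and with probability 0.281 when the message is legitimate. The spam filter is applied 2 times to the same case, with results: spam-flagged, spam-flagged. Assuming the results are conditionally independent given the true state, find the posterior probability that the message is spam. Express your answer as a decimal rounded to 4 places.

Let H be the event that the message is spam; start with P(H) = 0.142. P('spam-flagged'|H) = 0.759, P('spam-flagged'|¬H) = 0.281.
Update on result 1 ('spam-flagged'): P(H) ← 0.759·0.1420 / (0.759·0.1420 + 0.281·0.8580) = 0.10778/0.34888 = 0.3089.
Update on result 2 ('spam-flagged'): P(H) ← 0.759·0.3089 / (0.759·0.3089 + 0.281·0.6911) = 0.23448/0.42867 = 0.5470.

Posterior P(H) ≈ 0.5470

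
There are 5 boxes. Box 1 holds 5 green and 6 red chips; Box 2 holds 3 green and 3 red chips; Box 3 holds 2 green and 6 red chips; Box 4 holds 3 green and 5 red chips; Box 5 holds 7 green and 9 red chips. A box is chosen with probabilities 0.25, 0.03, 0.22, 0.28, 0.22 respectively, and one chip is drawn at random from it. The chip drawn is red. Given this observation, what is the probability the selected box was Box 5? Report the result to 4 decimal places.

Tabulate prior·likelihood by source: [1] prior 0.25, lik 0.5455, product 0.1364; [2] prior 0.03, lik 0.5, product 0.01500; [3] prior 0.22, lik 0.75, product 0.1650; [4] prior 0.28, lik 0.625, product 0.1750; [5] prior 0.22, lik 0.5625, product 0.1237.
Normalizing constant = 0.61511; the posterior for Box 5 is its product over the sum, 0.1237/0.61511 = 0.2012.

Posterior probability ≈ 0.2012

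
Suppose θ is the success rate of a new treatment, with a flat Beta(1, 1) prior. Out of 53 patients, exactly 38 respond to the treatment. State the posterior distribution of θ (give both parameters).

Posterior: Beta(39, 16)

The binomial likelihood is conjugate to the Beta prior: with 38 successes and 15 failures, the posterior is Beta(1+38, 1+15) = Beta(39, 16).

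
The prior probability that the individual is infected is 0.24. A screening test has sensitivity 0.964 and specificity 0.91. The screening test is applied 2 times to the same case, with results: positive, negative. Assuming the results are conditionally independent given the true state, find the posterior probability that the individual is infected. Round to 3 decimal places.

Posterior P(H) ≈ 0.118

Let H be the event that the individual is infected; start with P(H) = 0.24. P('positive'|H) = 0.964, P('positive'|¬H) = 0.09.
Update on result 1 ('positive'): P(H) ← 0.964·0.2400 / (0.964·0.2400 + 0.09·0.7600) = 0.23136/0.29976 = 0.7718.
Update on result 2 ('negative'): P(H) ← 0.036·0.7718 / (0.036·0.7718 + 0.91·0.2282) = 0.027785/0.23543 = 0.1180.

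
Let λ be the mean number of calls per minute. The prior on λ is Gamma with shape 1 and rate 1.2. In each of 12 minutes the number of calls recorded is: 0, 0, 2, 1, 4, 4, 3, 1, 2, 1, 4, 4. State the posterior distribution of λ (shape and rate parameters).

Total count ∑xᵢ = 26 over n = 12 minutes.
Gamma is conjugate to the Poisson likelihood: posterior is Gamma(shape = 1+26 = 27, rate = 1.2+12 = 13.2).

Posterior: Gamma(shape=27, rate=13.2)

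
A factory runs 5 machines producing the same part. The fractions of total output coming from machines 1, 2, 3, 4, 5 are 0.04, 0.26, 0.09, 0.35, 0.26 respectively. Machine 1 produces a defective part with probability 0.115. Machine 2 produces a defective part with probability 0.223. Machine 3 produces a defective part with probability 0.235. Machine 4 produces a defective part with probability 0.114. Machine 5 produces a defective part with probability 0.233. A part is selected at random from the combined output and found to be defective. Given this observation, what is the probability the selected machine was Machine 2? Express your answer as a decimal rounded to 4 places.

Posterior probability ≈ 0.3147

P(defective|M1) = 0.115; P(defective|M2) = 0.223; P(defective|M3) = 0.235; P(defective|M4) = 0.114; P(defective|M5) = 0.233.
Prior × likelihood for each source: 0.04·0.115=0.004600, 0.26·0.223=0.05798, 0.09·0.235=0.02115, 0.35·0.114=0.03990, 0.26·0.233=0.06058. Summing gives P(defective) = 0.18421.
P(Machine 2 | defective) = 0.05798 / 0.18421 = 0.3147.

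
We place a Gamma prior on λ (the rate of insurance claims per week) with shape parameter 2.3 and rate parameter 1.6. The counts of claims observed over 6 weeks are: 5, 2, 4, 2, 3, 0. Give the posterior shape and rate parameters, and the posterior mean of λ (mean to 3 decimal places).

The Poisson likelihood adds the total count to the shape and the number of exposure periods to the rate. Here ∑xᵢ = 16 and n = 6, so shape 2.3→18.3 and rate 1.6→7.6.
E[λ | data] = 18.3/7.6 = 2.408.

Posterior: Gamma(shape=18.3, rate=7.6); mean ≈ 2.408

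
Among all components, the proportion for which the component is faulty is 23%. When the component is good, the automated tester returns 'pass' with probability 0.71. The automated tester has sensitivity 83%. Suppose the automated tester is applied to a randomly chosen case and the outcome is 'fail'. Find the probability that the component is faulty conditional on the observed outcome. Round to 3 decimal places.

P(H | E) ≈ 0.461

Write H for 'the component is faulty'. Prior odds H:¬H = 0.23/0.77 = 0.29870. For the 'fail' outcome, the likelihood ratio is 0.83/0.29 = 2.8621.
Posterior odds = 0.29870 × 2.8621 = 0.85490, so P(H|E) = 0.85490/(1+0.85490) = 0.461.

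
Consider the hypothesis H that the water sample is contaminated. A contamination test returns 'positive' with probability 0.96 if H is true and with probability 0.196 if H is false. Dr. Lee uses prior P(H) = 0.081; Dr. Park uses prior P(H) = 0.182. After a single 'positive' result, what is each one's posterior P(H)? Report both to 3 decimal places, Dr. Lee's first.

Dr. Lee: 0.302; Dr. Park: 0.521

P('+'|H) = 0.96, P('+'|¬H) = 0.196.
Dr. Lee: numerator 0.96·0.081 = 0.077760; evidence = 0.077760+0.196·0.919 = 0.25788; posterior = 0.302.
Dr. Park: numerator 0.96·0.182 = 0.17472; evidence = 0.17472+0.196·0.818 = 0.33505; posterior = 0.521.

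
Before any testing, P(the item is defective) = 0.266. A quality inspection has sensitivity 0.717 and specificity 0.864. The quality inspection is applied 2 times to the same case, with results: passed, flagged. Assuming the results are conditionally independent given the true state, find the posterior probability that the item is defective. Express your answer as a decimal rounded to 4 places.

With H the event that the item is defective, the joint likelihood of the observed sequence is P(data|H) = 0.283·0.717 = 0.20291 and P(data|¬H) = 0.864·0.136 = 0.11750.
Bayes: P(H|data) = 0.266·0.20291 / (0.266·0.20291 + 0.734·0.11750) = 0.053974/0.14022 = 0.3849.

Posterior P(H) ≈ 0.3849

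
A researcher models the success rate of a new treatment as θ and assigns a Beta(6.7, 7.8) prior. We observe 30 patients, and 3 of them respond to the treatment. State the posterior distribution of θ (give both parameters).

Posterior: Beta(9.7, 34.8)

The binomial likelihood is conjugate to the Beta prior: with 3 successes and 27 failures, the posterior is Beta(6.7+3, 7.8+27) = Beta(9.7, 34.8).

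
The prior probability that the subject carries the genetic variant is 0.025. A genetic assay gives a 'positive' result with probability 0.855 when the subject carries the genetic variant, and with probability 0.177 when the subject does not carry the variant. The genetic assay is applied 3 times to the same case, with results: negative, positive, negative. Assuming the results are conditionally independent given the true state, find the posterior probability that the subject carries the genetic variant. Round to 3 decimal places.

Let H be the event that the subject carries the genetic variant; start with P(H) = 0.025. P('positive'|H) = 0.855, P('positive'|¬H) = 0.177.
Update on result 1 ('negative'): P(H) ← 0.145·0.0250 / (0.145·0.0250 + 0.823·0.9750) = 0.0036250/0.80605 = 0.0045.
Update on result 2 ('positive'): P(H) ← 0.855·0.0045 / (0.855·0.0045 + 0.177·0.9955) = 0.0038451/0.18005 = 0.0214.
Update on result 3 ('negative'): P(H) ← 0.145·0.0214 / (0.145·0.0214 + 0.823·0.9786) = 0.0030966/0.80852 = 0.0038.

Posterior P(H) ≈ 0.004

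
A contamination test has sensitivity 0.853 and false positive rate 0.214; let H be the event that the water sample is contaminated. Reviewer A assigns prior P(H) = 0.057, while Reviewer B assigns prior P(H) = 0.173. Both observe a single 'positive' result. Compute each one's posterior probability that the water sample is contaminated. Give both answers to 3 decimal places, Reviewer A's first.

Reviewer A: 0.194; Reviewer B: 0.455

The likelihood ratio for a 'positive' result is 0.853/0.214 = 3.9860.
Reviewer A: prior odds 0.057/0.943 = 0.060445; posterior odds 0.24093; posterior probability 0.194.
Reviewer B: prior odds 0.173/0.827 = 0.20919; posterior odds 0.83383; posterior probability 0.455.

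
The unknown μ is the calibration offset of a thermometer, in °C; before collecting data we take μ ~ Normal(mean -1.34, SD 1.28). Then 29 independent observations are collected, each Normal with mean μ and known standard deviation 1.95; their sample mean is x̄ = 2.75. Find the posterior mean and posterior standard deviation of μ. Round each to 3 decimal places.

Prior precision 1/τ₀² = 1/1.28² = 0.610352; data precision n/σ² = 29/1.95² = 7.62656.
Posterior precision = 0.610352 + 7.62656 = 8.23691, giving posterior SD = 1/√8.23691 = 0.348.
Posterior mean = (0.610352·-1.34 + 7.62656·2.75) / 8.23691 = 2.447.

Posterior mean ≈ 2.447; posterior SD ≈ 0.348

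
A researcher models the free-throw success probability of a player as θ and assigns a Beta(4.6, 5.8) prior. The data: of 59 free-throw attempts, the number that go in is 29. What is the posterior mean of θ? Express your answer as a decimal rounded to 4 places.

Posterior mean ≈ 0.4841

Observing 29 successes and 30 failures updates Beta(4.6, 5.8) by adding the success and failure counts to the two shape parameters: α = 4.6+29 = 33.6, β = 5.8+30 = 35.8.
E[θ | data] = 33.6/(33.6+35.8) = 0.4841.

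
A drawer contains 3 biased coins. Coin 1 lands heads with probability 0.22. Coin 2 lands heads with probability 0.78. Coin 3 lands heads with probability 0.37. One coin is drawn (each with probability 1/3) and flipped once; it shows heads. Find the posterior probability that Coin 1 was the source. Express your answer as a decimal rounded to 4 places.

P(heads|C1) = 0.22; P(heads|C2) = 0.78; P(heads|C3) = 0.37.
Prior × likelihood for each source: 0.333333·0.22=0.07333, 0.333333·0.78=0.2600, 0.333333·0.37=0.1233. Summing gives P(heads) = 0.45667.
P(Coin 1 | heads) = 0.07333 / 0.45667 = 0.1606.

Posterior probability ≈ 0.1606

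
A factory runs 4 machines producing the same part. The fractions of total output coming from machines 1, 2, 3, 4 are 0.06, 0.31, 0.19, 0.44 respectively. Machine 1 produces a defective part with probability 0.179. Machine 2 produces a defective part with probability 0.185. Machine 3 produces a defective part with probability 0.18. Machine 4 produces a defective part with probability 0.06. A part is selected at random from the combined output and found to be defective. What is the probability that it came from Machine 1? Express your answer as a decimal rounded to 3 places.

Tabulate prior·likelihood by source: [1] prior 0.06, lik 0.179, product 0.01074; [2] prior 0.31, lik 0.185, product 0.05735; [3] prior 0.19, lik 0.18, product 0.03420; [4] prior 0.44, lik 0.06, product 0.02640.
Normalizing constant = 0.12869; the posterior for Machine 1 is its product over the sum, 0.01074/0.12869 = 0.083.

Posterior probability ≈ 0.083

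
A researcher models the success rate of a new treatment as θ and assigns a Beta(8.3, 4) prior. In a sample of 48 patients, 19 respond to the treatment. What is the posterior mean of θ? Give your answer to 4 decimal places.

Posterior mean ≈ 0.4527

Observing 19 successes and 29 failures updates Beta(8.3, 4) by adding the success and failure counts to the two shape parameters: α = 8.3+19 = 27.3, β = 4+29 = 33.
Posterior mean = α/(α+β) = 27.3/60.3 = 0.4527.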